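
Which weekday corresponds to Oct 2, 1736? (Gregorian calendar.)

Doomsday rule: the anchor day for the 1700s is Sunday. For year 36: 36÷12 = 3 r 0, and 0÷4 = 0, so 3+0+0 = 3.
Sunday + 3 ≡ Wednesday — that's 1736's doomsday.
In October the doomsday date is Oct 10.
Oct 2 is 8 days before Oct 10; 8 mod 7 = 1, so Wednesday − 1 = Tuesday.

Tuesday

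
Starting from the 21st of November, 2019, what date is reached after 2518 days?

October 13, 2026

+366 (one year; includes Feb 29, 2020) → Nov 21, 2020 (2152 left).
+365 (one year) → Nov 21, 2021 (1787 left).
+365 (one year) → Nov 21, 2022 (1422 left).
+365 (one year) → Nov 21, 2023 (1057 left).
+366 (one year; includes Feb 29, 2024) → Nov 21, 2024 (691 left).
+365 (one year) → Nov 21, 2025 (326 left).
Nov has 30 days: +10 → Dec 1, 2025 (316 left).
Dec has 31 days: +31 → Jan 1, 2026 (285 left).
Jan has 31 days: +31 → Feb 1, 2026 (254 left).
Feb has 28 days: +28 → Mar 1, 2026 (226 left).
Mar has 31 days: +31 → Apr 1, 2026 (195 left).
Apr has 30 days: +30 → May 1, 2026 (165 left).
May has 31 days: +31 → Jun 1, 2026 (134 left).
Jun has 30 days: +30 → Jul 1, 2026 (104 left).
Jul has 31 days: +31 → Aug 1, 2026 (73 left).
Aug has 31 days: +31 → Sep 1, 2026 (42 left).
Sep has 30 days: +30 → Oct 1, 2026 (12 left).
+12 → Oct 13, 2026.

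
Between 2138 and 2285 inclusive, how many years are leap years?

Multiples of 4 in [2138,2285]: 37.
Of those, multiples of 100: 1 (not leap unless ÷400).
Multiples of 400: 0.
Leap years = 37 − 1 + 0 = 36.

36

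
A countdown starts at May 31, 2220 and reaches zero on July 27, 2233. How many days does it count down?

May 31, 2220 → May 31, 2221: 365 days.
May 31, 2221 → May 31, 2222: 365 days.
May 31, 2222 → May 31, 2223: 365 days.
May 31, 2223 → May 31, 2224: 366 days (Feb 29, 2224 is in that span).
May 31, 2224 → May 31, 2225: 365 days.
May 31, 2225 → May 31, 2226: 365 days.
May 31, 2226 → May 31, 2227: 365 days.
May 31, 2227 → May 31, 2228: 366 days (Feb 29, 2228 is in that span).
May 31, 2228 → May 31, 2229: 365 days.
May 31, 2229 → May 31, 2230: 365 days.
May 31, 2230 → May 31, 2231: 365 days.
May 31, 2231 → May 31, 2232: 366 days (Feb 29, 2232 is in that span).
May 31, 2232 → May 31, 2233: 365 days.
May 31, 2233 → Jun 30, 2233: 30 days (May has 31).
Jun 30, 2233 → Jul 27, 2233: 27 days.
Total: 4805 days.

4805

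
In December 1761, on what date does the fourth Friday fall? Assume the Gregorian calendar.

December 25, 1761

December 1, 1761 is a Tuesday.
The first Friday is therefore December 4 (3 days later).
The fourth Friday is 4 + 3×7 = December 25.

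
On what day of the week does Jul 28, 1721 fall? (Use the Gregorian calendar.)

Doomsday rule: the anchor day for the 1700s is Sunday. For year 21: 21÷12 = 1 r 9, and 9÷4 = 2, so 1+9+2 = 12.
Sunday + 12 ≡ Friday — that's 1721's doomsday.
In July the doomsday date is Jul 11.
Jul 28 is 17 days after Jul 11; 17 mod 7 = 3, so Friday + 3 = Monday.

Monday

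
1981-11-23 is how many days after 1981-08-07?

108

Aug 7, 1981 → Sep 7, 1981: 31 days (August has 31).
Sep 7, 1981 → Oct 7, 1981: 30 days (September has 30).
Oct 7, 1981 → Nov 7, 1981: 31 days (October has 31).
Nov 7, 1981 → Nov 23, 1981: 16 days.
Total: 108 days.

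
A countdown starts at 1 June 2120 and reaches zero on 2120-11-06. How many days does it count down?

158

Jun 1, 2120 → Jul 1, 2120: 30 days (June has 30).
Jul 1, 2120 → Aug 1, 2120: 31 days (July has 31).
Aug 1, 2120 → Sep 1, 2120: 31 days (August has 31).
Sep 1, 2120 → Oct 1, 2120: 30 days (September has 30).
Oct 1, 2120 → Nov 1, 2120: 31 days (October has 31).
Nov 1, 2120 → Nov 6, 2120: 5 days.
Total: 158 days.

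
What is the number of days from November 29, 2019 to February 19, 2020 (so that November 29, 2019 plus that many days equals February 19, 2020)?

Nov 29, 2019 → Dec 29, 2019: 30 days (November has 30).
Dec 29, 2019 → Jan 29, 2020: 31 days (December has 31).
Jan 29, 2020 → Feb 19, 2020: 21 days.
Total: 82 days.

82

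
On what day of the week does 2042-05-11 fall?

Sunday

January 1, 2042 is a Wednesday.
Jan 1, 2042 → Feb 1, 2042: 31 days (January has 31).
Feb 1, 2042 → Mar 1, 2042: 28 days (February has 28).
Mar 1, 2042 → Apr 1, 2042: 31 days (March has 31).
Apr 1, 2042 → May 1, 2042: 30 days (April has 30).
May 1, 2042 → May 11, 2042: 10 days.
Total: 130 days.
130 mod 7 = 4, so Wednesday + 4 = Sunday.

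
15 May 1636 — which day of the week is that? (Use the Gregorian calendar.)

Thursday

Doomsday rule: the anchor day for the 1600s is Tuesday. For year 36: 36÷12 = 3 r 0, and 0÷4 = 0, so 3+0+0 = 3.
Tuesday + 3 ≡ Friday — that's 1636's doomsday.
In May the doomsday date is May 9.
May 15 is 6 days after May 9; 6 mod 7 = 6, so Friday + 6 = Thursday.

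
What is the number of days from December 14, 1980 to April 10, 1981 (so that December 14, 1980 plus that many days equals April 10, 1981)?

Dec 14, 1980 → Jan 14, 1981: 31 days (December has 31).
Jan 14, 1981 → Feb 14, 1981: 31 days (January has 31).
Feb 14, 1981 → Mar 14, 1981: 28 days (February has 28).
Mar 14, 1981 → Apr 10, 1981: 27 days.
Total: 117 days.

117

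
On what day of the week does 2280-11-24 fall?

Doomsday rule: the anchor day for the 2200s is Friday. For year 80: 80÷12 = 6 r 8, and 8÷4 = 2, so 6+8+2 = 16.
Friday + 16 ≡ Sunday — that's 2280's doomsday.
In November the doomsday date is Nov 7.
Nov 24 is 17 days after Nov 7; 17 mod 7 = 3, so Sunday + 3 = Wednesday.

Wednesday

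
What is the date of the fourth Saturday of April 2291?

April 25, 2291

April 1, 2291 is a Wednesday.
The first Saturday is therefore April 4 (3 days later).
The fourth Saturday is 4 + 3×7 = April 25.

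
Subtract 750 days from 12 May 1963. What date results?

−365 (one year) → May 12, 1962 (385 left).
−12 → Apr 30, 1962 (end of Apr, 30 days; 373 left).
−30 → Mar 31, 1962 (end of Mar, 31 days; 343 left).
−31 → Feb 28, 1962 (end of Feb, 28 days; 312 left).
−28 → Jan 31, 1962 (end of Jan, 31 days; 284 left).
−31 → Dec 31, 1961 (end of Dec, 31 days; 253 left).
−31 → Nov 30, 1961 (end of Nov, 30 days; 222 left).
−30 → Oct 31, 1961 (end of Oct, 31 days; 192 left).
−31 → Sep 30, 1961 (end of Sep, 30 days; 161 left).
−30 → Aug 31, 1961 (end of Aug, 31 days; 131 left).
−31 → Jul 31, 1961 (end of Jul, 31 days; 100 left).
−31 → Jun 30, 1961 (end of Jun, 30 days; 69 left).
−30 → May 31, 1961 (end of May, 31 days; 39 left).
−31 → Apr 30, 1961 (end of Apr, 30 days; 8 left).
−8 → Apr 22, 1961.

April 22, 1961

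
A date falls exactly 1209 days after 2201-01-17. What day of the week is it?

Jan 17, 2201 is a Saturday.
1209 mod 7 = 5, so 1209 days after a Saturday is Saturday + 5 = Thursday.

Thursday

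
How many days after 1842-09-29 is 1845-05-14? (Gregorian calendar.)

958

Sep 29, 1842 → Sep 29, 1843: 365 days.
Sep 29, 1843 → Sep 29, 1844: 366 days (Feb 29, 1844 is in that span).
Sep 29, 1844 → Oct 29, 1844: 30 days (September has 30).
Oct 29, 1844 → Nov 29, 1844: 31 days (October has 31).
Nov 29, 1844 → Dec 29, 1844: 30 days (November has 30).
Dec 29, 1844 → Jan 29, 1845: 31 days (December has 31).
Jan 29, 1845 → Feb 28, 1845: 30 days (January has 31).
Feb 28, 1845 → Mar 28, 1845: 28 days (February has 28).
Mar 28, 1845 → Apr 28, 1845: 31 days (March has 31).
Apr 28, 1845 → May 14, 1845: 16 days.
Total: 958 days.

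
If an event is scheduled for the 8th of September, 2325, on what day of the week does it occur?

Tuesday

Doomsday rule: the anchor day for the 2300s is Wednesday. For year 25: 25÷12 = 2 r 1, and 1÷4 = 0, so 2+1+0 = 3.
Wednesday + 3 ≡ Saturday — that's 2325's doomsday.
In September the doomsday date is Sep 5.
Sep 8 is 3 days after Sep 5; 3 mod 7 = 3, so Saturday + 3 = Tuesday.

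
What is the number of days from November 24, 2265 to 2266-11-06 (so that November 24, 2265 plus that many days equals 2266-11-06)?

347

Nov 24, 2265 → Dec 24, 2265: 30 days (November has 30).
Dec 24, 2265 → Jan 24, 2266: 31 days (December has 31).
Jan 24, 2266 → Feb 24, 2266: 31 days (January has 31).
Feb 24, 2266 → Mar 24, 2266: 28 days (February has 28).
Mar 24, 2266 → Apr 24, 2266: 31 days (March has 31).
Apr 24, 2266 → May 24, 2266: 30 days (April has 30).
May 24, 2266 → Jun 24, 2266: 31 days (May has 31).
Jun 24, 2266 → Jul 24, 2266: 30 days (June has 30).
Jul 24, 2266 → Aug 24, 2266: 31 days (July has 31).
Aug 24, 2266 → Sep 24, 2266: 31 days (August has 31).
Sep 24, 2266 → Oct 24, 2266: 30 days (September has 30).
Oct 24, 2266 → Nov 6, 2266: 13 days.
Total: 347 days.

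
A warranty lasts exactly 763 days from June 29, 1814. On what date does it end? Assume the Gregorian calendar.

+365 (one year) → Jun 29, 1815 (398 left).
Jun has 30 days: +2 → Jul 1, 1815 (396 left).
Jul has 31 days: +31 → Aug 1, 1815 (365 left).
Aug has 31 days: +31 → Sep 1, 1815 (334 left).
Sep has 30 days: +30 → Oct 1, 1815 (304 left).
Oct has 31 days: +31 → Nov 1, 1815 (273 left).
Nov has 30 days: +30 → Dec 1, 1815 (243 left).
Dec has 31 days: +31 → Jan 1, 1816 (212 left).
Jan has 31 days: +31 → Feb 1, 1816 (181 left).
Feb has 29 days: +29 → Mar 1, 1816 (152 left).
Mar has 31 days: +31 → Apr 1, 1816 (121 left).
Apr has 30 days: +30 → May 1, 1816 (91 left).
May has 31 days: +31 → Jun 1, 1816 (60 left).
Jun has 30 days: +30 → Jul 1, 1816 (30 left).
+30 → Jul 31, 1816.

July 31, 1816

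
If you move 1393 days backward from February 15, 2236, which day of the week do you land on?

Monday

First find the weekday of Feb 15, 2236. Doomsday rule: the anchor day for the 2200s is Friday. For year 36: 36÷12 = 3 r 0, and 0÷4 = 0, so 3+0+0 = 3.
Friday + 3 ≡ Monday — that's 2236's doomsday.
In February the doomsday date is Feb 29 (2236 is a leap year (divisible by 4)).
Feb 15 is 14 days before Feb 29; 14 mod 7 = 0, so Monday − 0 = Monday.
1393 mod 7 = 0, so 1393 days before a Monday is Monday − 0 = Monday.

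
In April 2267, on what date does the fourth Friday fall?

April 26, 2267

April 1, 2267 is a Monday.
The first Friday is therefore April 5 (4 days later).
The fourth Friday is 5 + 3×7 = April 26.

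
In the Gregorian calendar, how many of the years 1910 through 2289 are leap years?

Multiples of 4 in [1910,2289]: 95.
Of those, multiples of 100: 3 (not leap unless ÷400).
Multiples of 400: 1.
Leap years = 95 − 3 + 1 = 93.

93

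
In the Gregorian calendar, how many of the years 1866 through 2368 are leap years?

122

Multiples of 4 in [1866,2368]: 126.
Of those, multiples of 100: 5 (not leap unless ÷400).
Multiples of 400: 1.
Leap years = 126 − 5 + 1 = 122.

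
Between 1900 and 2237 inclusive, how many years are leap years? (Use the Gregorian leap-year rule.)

Multiples of 4 in [1900,2237]: 85.
Of those, multiples of 100: 4 (not leap unless ÷400).
Multiples of 400: 1.
Leap years = 85 − 4 + 1 = 82.

82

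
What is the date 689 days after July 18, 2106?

June 6, 2108

+365 (one year) → Jul 18, 2107 (324 left).
Jul has 31 days: +14 → Aug 1, 2107 (310 left).
Aug has 31 days: +31 → Sep 1, 2107 (279 left).
Sep has 30 days: +30 → Oct 1, 2107 (249 left).
Oct has 31 days: +31 → Nov 1, 2107 (218 left).
Nov has 30 days: +30 → Dec 1, 2107 (188 left).
Dec has 31 days: +31 → Jan 1, 2108 (157 left).
Jan has 31 days: +31 → Feb 1, 2108 (126 left).
Feb has 29 days: +29 → Mar 1, 2108 (97 left).
Mar has 31 days: +31 → Apr 1, 2108 (66 left).
Apr has 30 days: +30 → May 1, 2108 (36 left).
May has 31 days: +31 → Jun 1, 2108 (5 left).
+5 → Jun 6, 2108.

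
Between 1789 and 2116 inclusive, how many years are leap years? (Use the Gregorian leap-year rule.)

Multiples of 4 in [1789,2116]: 82.
Of those, multiples of 100: 4 (not leap unless ÷400).
Multiples of 400: 1.
Leap years = 82 − 4 + 1 = 79.

79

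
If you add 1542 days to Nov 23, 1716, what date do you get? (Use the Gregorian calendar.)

February 12, 1721

+365 (one year) → Nov 23, 1717 (1177 left).
+365 (one year) → Nov 23, 1718 (812 left).
+365 (one year) → Nov 23, 1719 (447 left).
+366 (one year; includes Feb 29, 1720) → Nov 23, 1720 (81 left).
Nov has 30 days: +8 → Dec 1, 1720 (73 left).
Dec has 31 days: +31 → Jan 1, 1721 (42 left).
Jan has 31 days: +31 → Feb 1, 1721 (11 left).
+11 → Feb 12, 1721.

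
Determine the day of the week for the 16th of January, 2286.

Doomsday rule: the anchor day for the 2200s is Friday. For year 86: 86÷12 = 7 r 2, and 2÷4 = 0, so 7+2+0 = 9.
Friday + 9 ≡ Sunday — that's 2286's doomsday.
In January the doomsday date is Jan 3 (2286 is not a leap year).
Jan 16 is 13 days after Jan 3; 13 mod 7 = 6, so Sunday + 6 = Saturday.

Saturday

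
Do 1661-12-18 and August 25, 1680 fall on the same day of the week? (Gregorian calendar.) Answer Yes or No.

Yes

From Dec 18, 1661 to Aug 25, 1680 is 6825 days.
6825 mod 7 = 0, so they are the same weekday.
(Dec 18, 1661 is a Sunday; Aug 25, 1680 is a Sunday.)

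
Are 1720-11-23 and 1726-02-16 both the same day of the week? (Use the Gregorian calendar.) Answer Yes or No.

From Nov 23, 1720 to Feb 16, 1726 is 1911 days.
1911 mod 7 = 0, so they are the same weekday.
(Nov 23, 1720 is a Saturday; Feb 16, 1726 is a Saturday.)

Yes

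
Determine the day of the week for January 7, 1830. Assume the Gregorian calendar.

Thursday

January 1, 1830 is a Friday.
Jan 1, 1830 → Jan 7, 1830: 6 days.
Total: 6 days.
6 mod 7 = 6, so Friday + 6 = Thursday.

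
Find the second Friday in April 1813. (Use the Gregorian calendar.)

April 1, 1813 is a Thursday.
The first Friday is therefore April 2 (1 days later).
The second Friday is 2 + 1×7 = April 9.

April 9, 1813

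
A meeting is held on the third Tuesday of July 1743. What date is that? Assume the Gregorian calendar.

July 1, 1743 is a Monday.
The first Tuesday is therefore July 2 (1 days later).
The third Tuesday is 2 + 2×7 = July 16.

July 16, 1743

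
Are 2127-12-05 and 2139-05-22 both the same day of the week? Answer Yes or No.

From Dec 5, 2127 to May 22, 2139 is 4186 days.
4186 mod 7 = 0, so they are the same weekday.
(Dec 5, 2127 is a Friday; May 22, 2139 is a Friday.)

Yes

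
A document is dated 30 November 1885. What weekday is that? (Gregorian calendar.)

Doomsday rule: the anchor day for the 1800s is Friday. For year 85: 85÷12 = 7 r 1, and 1÷4 = 0, so 7+1+0 = 8.
Friday + 8 ≡ Saturday — that's 1885's doomsday.
In November the doomsday date is Nov 7.
Nov 30 is 23 days after Nov 7; 23 mod 7 = 2, so Saturday + 2 = Monday.

Monday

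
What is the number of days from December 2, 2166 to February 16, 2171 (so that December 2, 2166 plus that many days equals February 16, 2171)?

1537

Dec 2, 2166 → Dec 2, 2167: 365 days.
Dec 2, 2167 → Dec 2, 2168: 366 days (Feb 29, 2168 is in that span).
Dec 2, 2168 → Dec 2, 2169: 365 days.
Dec 2, 2169 → Dec 2, 2170: 365 days.
Dec 2, 2170 → Jan 2, 2171: 31 days (December has 31).
Jan 2, 2171 → Feb 2, 2171: 31 days (January has 31).
Feb 2, 2171 → Feb 16, 2171: 14 days.
Total: 1537 days.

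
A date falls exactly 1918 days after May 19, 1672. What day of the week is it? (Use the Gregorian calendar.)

First find the weekday of May 19, 1672. Doomsday rule: the anchor day for the 1600s is Tuesday. For year 72: 72÷12 = 6 r 0, and 0÷4 = 0, so 6+0+0 = 6.
Tuesday + 6 ≡ Monday — that's 1672's doomsday.
In May the doomsday date is May 9.
May 19 is 10 days after May 9; 10 mod 7 = 3, so Monday + 3 = Thursday.
1918 mod 7 = 0, so 1918 days after a Thursday is Thursday + 0 = Thursday.

Thursday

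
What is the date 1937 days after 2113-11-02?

February 21, 2119

+365 (one year) → Nov 2, 2114 (1572 left).
+365 (one year) → Nov 2, 2115 (1207 left).
+366 (one year; includes Feb 29, 2116) → Nov 2, 2116 (841 left).
+365 (one year) → Nov 2, 2117 (476 left).
+365 (one year) → Nov 2, 2118 (111 left).
Nov has 30 days: +29 → Dec 1, 2118 (82 left).
Dec has 31 days: +31 → Jan 1, 2119 (51 left).
Jan has 31 days: +31 → Feb 1, 2119 (20 left).
+20 → Feb 21, 2119.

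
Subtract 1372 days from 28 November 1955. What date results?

−365 (one year) → Nov 28, 1954 (1007 left).
−365 (one year) → Nov 28, 1953 (642 left).
−365 (one year) → Nov 28, 1952 (277 left).
−28 → Oct 31, 1952 (end of Oct, 31 days; 249 left).
−31 → Sep 30, 1952 (end of Sep, 30 days; 218 left).
−30 → Aug 31, 1952 (end of Aug, 31 days; 188 left).
−31 → Jul 31, 1952 (end of Jul, 31 days; 157 left).
−31 → Jun 30, 1952 (end of Jun, 30 days; 126 left).
−30 → May 31, 1952 (end of May, 31 days; 96 left).
−31 → Apr 30, 1952 (end of Apr, 30 days; 65 left).
−30 → Mar 31, 1952 (end of Mar, 31 days; 35 left).
−31 → Feb 29, 1952 (end of Feb, 29 days; 4 left).
−4 → Feb 25, 1952.

February 25, 1952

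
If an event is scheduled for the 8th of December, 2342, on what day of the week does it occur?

Tuesday

Doomsday rule: the anchor day for the 2300s is Wednesday. For year 42: 42÷12 = 3 r 6, and 6÷4 = 1, so 3+6+1 = 10.
Wednesday + 10 ≡ Saturday — that's 2342's doomsday.
In December the doomsday date is Dec 12.
Dec 8 is 4 days before Dec 12; 4 mod 7 = 4, so Saturday − 4 = Tuesday.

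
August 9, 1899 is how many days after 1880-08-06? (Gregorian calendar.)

6942

Aug 6, 1880 → Aug 6, 1881: 365 days.
Aug 6, 1881 → Aug 6, 1882: 365 days.
Aug 6, 1882 → Aug 6, 1883: 365 days.
Aug 6, 1883 → Aug 6, 1884: 366 days (Feb 29, 1884 is in that span).
Aug 6, 1884 → Aug 6, 1885: 365 days.
Aug 6, 1885 → Aug 6, 1886: 365 days.
Aug 6, 1886 → Aug 6, 1887: 365 days.
Aug 6, 1887 → Aug 6, 1888: 366 days (Feb 29, 1888 is in that span).
Aug 6, 1888 → Aug 6, 1889: 365 days.
Aug 6, 1889 → Aug 6, 1890: 365 days.
Aug 6, 1890 → Aug 6, 1891: 365 days.
Aug 6, 1891 → Aug 6, 1892: 366 days (Feb 29, 1892 is in that span).
Aug 6, 1892 → Aug 6, 1893: 365 days.
Aug 6, 1893 → Aug 6, 1894: 365 days.
Aug 6, 1894 → Aug 6, 1895: 365 days.
Aug 6, 1895 → Aug 6, 1896: 366 days (Feb 29, 1896 is in that span).
Aug 6, 1896 → Aug 6, 1897: 365 days.
Aug 6, 1897 → Aug 6, 1898: 365 days.
Aug 6, 1898 → Sep 6, 1898: 31 days (August has 31).
Sep 6, 1898 → Oct 6, 1898: 30 days (September has 30).
Oct 6, 1898 → Nov 6, 1898: 31 days (October has 31).
Nov 6, 1898 → Dec 6, 1898: 30 days (November has 30).
Dec 6, 1898 → Jan 6, 1899: 31 days (December has 31).
Jan 6, 1899 → Feb 6, 1899: 31 days (January has 31).
Feb 6, 1899 → Mar 6, 1899: 28 days (February has 28).
Mar 6, 1899 → Apr 6, 1899: 31 days (March has 31).
Apr 6, 1899 → May 6, 1899: 30 days (April has 30).
May 6, 1899 → Jun 6, 1899: 31 days (May has 31).
Jun 6, 1899 → Jul 6, 1899: 30 days (June has 30).
Jul 6, 1899 → Aug 6, 1899: 31 days (July has 31).
Aug 6, 1899 → Aug 9, 1899: 3 days.
Total: 6942 days.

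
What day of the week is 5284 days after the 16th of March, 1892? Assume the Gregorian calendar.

First find the weekday of Mar 16, 1892. Doomsday rule: the anchor day for the 1800s is Friday. For year 92: 92÷12 = 7 r 8, and 8÷4 = 2, so 7+8+2 = 17.
Friday + 17 ≡ Monday — that's 1892's doomsday.
In March the doomsday date is Mar 14.
Mar 16 is 2 days after Mar 14; 2 mod 7 = 2, so Monday + 2 = Wednesday.
5284 mod 7 = 6, so 5284 days after a Wednesday is Wednesday + 6 = Tuesday.

Tuesday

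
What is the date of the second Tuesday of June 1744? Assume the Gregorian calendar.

June 1, 1744 is a Monday.
The first Tuesday is therefore June 2 (1 days later).
The second Tuesday is 2 + 1×7 = June 9.

June 9, 1744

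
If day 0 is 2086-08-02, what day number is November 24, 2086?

Aug 2, 2086 → Sep 2, 2086: 31 days (August has 31).
Sep 2, 2086 → Oct 2, 2086: 30 days (September has 30).
Oct 2, 2086 → Nov 2, 2086: 31 days (October has 31).
Nov 2, 2086 → Nov 24, 2086: 22 days.
Total: 114 days.

114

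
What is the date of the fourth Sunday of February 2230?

February 28, 2230

February 1, 2230 is a Monday.
The first Sunday is therefore February 7 (6 days later).
The fourth Sunday is 7 + 3×7 = February 28.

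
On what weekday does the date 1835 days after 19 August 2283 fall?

Monday

Aug 19, 2283 is a Sunday.
1835 mod 7 = 1, so 1835 days after a Sunday is Sunday + 1 = Monday.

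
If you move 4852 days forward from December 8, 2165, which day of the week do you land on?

Monday

First find the weekday of Dec 8, 2165. Doomsday rule: the anchor day for the 2100s is Sunday. For year 65: 65÷12 = 5 r 5, and 5÷4 = 1, so 5+5+1 = 11.
Sunday + 11 ≡ Thursday — that's 2165's doomsday.
In December the doomsday date is Dec 12.
Dec 8 is 4 days before Dec 12; 4 mod 7 = 4, so Thursday − 4 = Sunday.
4852 mod 7 = 1, so 4852 days after a Sunday is Sunday + 1 = Monday.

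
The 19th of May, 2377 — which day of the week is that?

Thursday

Doomsday rule: the anchor day for the 2300s is Wednesday. For year 77: 77÷12 = 6 r 5, and 5÷4 = 1, so 6+5+1 = 12.
Wednesday + 12 ≡ Monday — that's 2377's doomsday.
In May the doomsday date is May 9.
May 19 is 10 days after May 9; 10 mod 7 = 3, so Monday + 3 = Thursday.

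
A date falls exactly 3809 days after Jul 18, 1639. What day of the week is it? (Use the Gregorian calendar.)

Tuesday

First find the weekday of Jul 18, 1639. Doomsday rule: the anchor day for the 1600s is Tuesday. For year 39: 39÷12 = 3 r 3, and 3÷4 = 0, so 3+3+0 = 6.
Tuesday + 6 ≡ Monday — that's 1639's doomsday.
In July the doomsday date is Jul 11.
Jul 18 is 7 days after Jul 11; 7 mod 7 = 0, so Monday + 0 = Monday.
3809 mod 7 = 1, so 3809 days after a Monday is Monday + 1 = Tuesday.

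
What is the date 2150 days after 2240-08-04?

June 24, 2246

+365 (one year) → Aug 4, 2241 (1785 left).
+365 (one year) → Aug 4, 2242 (1420 left).
+365 (one year) → Aug 4, 2243 (1055 left).
+366 (one year; includes Feb 29, 2244) → Aug 4, 2244 (689 left).
+365 (one year) → Aug 4, 2245 (324 left).
Aug has 31 days: +28 → Sep 1, 2245 (296 left).
Sep has 30 days: +30 → Oct 1, 2245 (266 left).
Oct has 31 days: +31 → Nov 1, 2245 (235 left).
Nov has 30 days: +30 → Dec 1, 2245 (205 left).
Dec has 31 days: +31 → Jan 1, 2246 (174 left).
Jan has 31 days: +31 → Feb 1, 2246 (143 left).
Feb has 28 days: +28 → Mar 1, 2246 (115 left).
Mar has 31 days: +31 → Apr 1, 2246 (84 left).
Apr has 30 days: +30 → May 1, 2246 (54 left).
May has 31 days: +31 → Jun 1, 2246 (23 left).
+23 → Jun 24, 2246.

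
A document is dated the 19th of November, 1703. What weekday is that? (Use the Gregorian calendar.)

Doomsday rule: the anchor day for the 1700s is Sunday. For year 03: 3÷12 = 0 r 3, and 3÷4 = 0, so 0+3+0 = 3.
Sunday + 3 ≡ Wednesday — that's 1703's doomsday.
In November the doomsday date is Nov 7.
Nov 19 is 12 days after Nov 7; 12 mod 7 = 5, so Wednesday + 5 = Monday.

Monday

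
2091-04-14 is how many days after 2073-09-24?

6411

Sep 24, 2073 → Sep 24, 2074: 365 days.
Sep 24, 2074 → Sep 24, 2075: 365 days.
Sep 24, 2075 → Sep 24, 2076: 366 days (Feb 29, 2076 is in that span).
Sep 24, 2076 → Sep 24, 2077: 365 days.
Sep 24, 2077 → Sep 24, 2078: 365 days.
Sep 24, 2078 → Sep 24, 2079: 365 days.
Sep 24, 2079 → Sep 24, 2080: 366 days (Feb 29, 2080 is in that span).
Sep 24, 2080 → Sep 24, 2081: 365 days.
Sep 24, 2081 → Sep 24, 2082: 365 days.
Sep 24, 2082 → Sep 24, 2083: 365 days.
Sep 24, 2083 → Sep 24, 2084: 366 days (Feb 29, 2084 is in that span).
Sep 24, 2084 → Sep 24, 2085: 365 days.
Sep 24, 2085 → Sep 24, 2086: 365 days.
Sep 24, 2086 → Sep 24, 2087: 365 days.
Sep 24, 2087 → Sep 24, 2088: 366 days (Feb 29, 2088 is in that span).
Sep 24, 2088 → Sep 24, 2089: 365 days.
Sep 24, 2089 → Sep 24, 2090: 365 days.
Sep 24, 2090 → Oct 24, 2090: 30 days (September has 30).
Oct 24, 2090 → Nov 24, 2090: 31 days (October has 31).
Nov 24, 2090 → Dec 24, 2090: 30 days (November has 30).
Dec 24, 2090 → Jan 24, 2091: 31 days (December has 31).
Jan 24, 2091 → Feb 24, 2091: 31 days (January has 31).
Feb 24, 2091 → Mar 24, 2091: 28 days (February has 28).
Mar 24, 2091 → Apr 14, 2091: 21 days.
Total: 6411 days.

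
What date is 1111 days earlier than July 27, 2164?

−366 (one year; includes Feb 29, 2164) → Jul 27, 2163 (745 left).
−365 (one year) → Jul 27, 2162 (380 left).
−27 → Jun 30, 2162 (end of Jun, 30 days; 353 left).
−30 → May 31, 2162 (end of May, 31 days; 323 left).
−31 → Apr 30, 2162 (end of Apr, 30 days; 292 left).
−30 → Mar 31, 2162 (end of Mar, 31 days; 262 left).
−31 → Feb 28, 2162 (end of Feb, 28 days; 231 left).
−28 → Jan 31, 2162 (end of Jan, 31 days; 203 left).
−31 → Dec 31, 2161 (end of Dec, 31 days; 172 left).
−31 → Nov 30, 2161 (end of Nov, 30 days; 141 left).
−30 → Oct 31, 2161 (end of Oct, 31 days; 111 left).
−31 → Sep 30, 2161 (end of Sep, 30 days; 80 left).
−30 → Aug 31, 2161 (end of Aug, 31 days; 50 left).
−31 → Jul 31, 2161 (end of Jul, 31 days; 19 left).
−19 → Jul 12, 2161.

July 12, 2161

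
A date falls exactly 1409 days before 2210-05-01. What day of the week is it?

First find the weekday of May 1, 2210. Doomsday rule: the anchor day for the 2200s is Friday. For year 10: 10÷12 = 0 r 10, and 10÷4 = 2, so 0+10+2 = 12.
Friday + 12 ≡ Wednesday — that's 2210's doomsday.
In May the doomsday date is May 9.
May 1 is 8 days before May 9; 8 mod 7 = 1, so Wednesday − 1 = Tuesday.
1409 mod 7 = 2, so 1409 days before a Tuesday is Tuesday − 2 = Sunday.

Sunday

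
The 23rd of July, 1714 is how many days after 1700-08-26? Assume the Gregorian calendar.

5079

Aug 26, 1700 → Aug 26, 1701: 365 days.
Aug 26, 1701 → Aug 26, 1702: 365 days.
Aug 26, 1702 → Aug 26, 1703: 365 days.
Aug 26, 1703 → Aug 26, 1704: 366 days (Feb 29, 1704 is in that span).
Aug 26, 1704 → Aug 26, 1705: 365 days.
Aug 26, 1705 → Aug 26, 1706: 365 days.
Aug 26, 1706 → Aug 26, 1707: 365 days.
Aug 26, 1707 → Aug 26, 1708: 366 days (Feb 29, 1708 is in that span).
Aug 26, 1708 → Aug 26, 1709: 365 days.
Aug 26, 1709 → Aug 26, 1710: 365 days.
Aug 26, 1710 → Aug 26, 1711: 365 days.
Aug 26, 1711 → Aug 26, 1712: 366 days (Feb 29, 1712 is in that span).
Aug 26, 1712 → Aug 26, 1713: 365 days.
Aug 26, 1713 → Sep 26, 1713: 31 days (August has 31).
Sep 26, 1713 → Oct 26, 1713: 30 days (September has 30).
Oct 26, 1713 → Nov 26, 1713: 31 days (October has 31).
Nov 26, 1713 → Dec 26, 1713: 30 days (November has 30).
Dec 26, 1713 → Jan 26, 1714: 31 days (December has 31).
Jan 26, 1714 → Feb 26, 1714: 31 days (January has 31).
Feb 26, 1714 → Mar 26, 1714: 28 days (February has 28).
Mar 26, 1714 → Apr 26, 1714: 31 days (March has 31).
Apr 26, 1714 → May 26, 1714: 30 days (April has 30).
May 26, 1714 → Jun 26, 1714: 31 days (May has 31).
Jun 26, 1714 → Jul 23, 1714: 27 days.
Total: 5079 days.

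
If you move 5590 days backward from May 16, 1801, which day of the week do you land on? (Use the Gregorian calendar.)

Tuesday

May 16, 1801 is a Saturday.
5590 mod 7 = 4, so 5590 days before a Saturday is Saturday − 4 = Tuesday.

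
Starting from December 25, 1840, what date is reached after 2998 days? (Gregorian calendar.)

March 11, 1849

+365 (one year) → Dec 25, 1841 (2633 left).
+365 (one year) → Dec 25, 1842 (2268 left).
+365 (one year) → Dec 25, 1843 (1903 left).
+366 (one year; includes Feb 29, 1844) → Dec 25, 1844 (1537 left).
+365 (one year) → Dec 25, 1845 (1172 left).
+365 (one year) → Dec 25, 1846 (807 left).
+365 (one year) → Dec 25, 1847 (442 left).
+366 (one year; includes Feb 29, 1848) → Dec 25, 1848 (76 left).
Dec has 31 days: +7 → Jan 1, 1849 (69 left).
Jan has 31 days: +31 → Feb 1, 1849 (38 left).
Feb has 28 days: +28 → Mar 1, 1849 (10 left).
+10 → Mar 11, 1849.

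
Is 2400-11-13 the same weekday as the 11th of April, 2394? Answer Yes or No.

From Apr 11, 2394 to Nov 13, 2400 is 2408 days.
2408 mod 7 = 0, so they are the same weekday.
(Apr 11, 2394 is a Monday; Nov 13, 2400 is a Monday.)

Yes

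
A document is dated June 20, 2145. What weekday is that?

Doomsday rule: the anchor day for the 2100s is Sunday. For year 45: 45÷12 = 3 r 9, and 9÷4 = 2, so 3+9+2 = 14.
Sunday + 14 ≡ Sunday — that's 2145's doomsday.
In June the doomsday date is Jun 6.
Jun 20 is 14 days after Jun 6; 14 mod 7 = 0, so Sunday + 0 = Sunday.

Sunday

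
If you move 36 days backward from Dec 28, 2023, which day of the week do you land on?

First find the weekday of Dec 28, 2023. Doomsday rule: the anchor day for the 2000s is Tuesday. For year 23: 23÷12 = 1 r 11, and 11÷4 = 2, so 1+11+2 = 14.
Tuesday + 14 ≡ Tuesday — that's 2023's doomsday.
In December the doomsday date is Dec 12.
Dec 28 is 16 days after Dec 12; 16 mod 7 = 2, so Tuesday + 2 = Thursday.
36 mod 7 = 1, so 36 days before a Thursday is Thursday − 1 = Wednesday.

Wednesday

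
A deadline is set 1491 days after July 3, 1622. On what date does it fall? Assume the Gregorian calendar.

+365 (one year) → Jul 3, 1623 (1126 left).
+366 (one year; includes Feb 29, 1624) → Jul 3, 1624 (760 left).
+365 (one year) → Jul 3, 1625 (395 left).
Jul has 31 days: +29 → Aug 1, 1625 (366 left).
Aug has 31 days: +31 → Sep 1, 1625 (335 left).
Sep has 30 days: +30 → Oct 1, 1625 (305 left).
Oct has 31 days: +31 → Nov 1, 1625 (274 left).
Nov has 30 days: +30 → Dec 1, 1625 (244 left).
Dec has 31 days: +31 → Jan 1, 1626 (213 left).
Jan has 31 days: +31 → Feb 1, 1626 (182 left).
Feb has 28 days: +28 → Mar 1, 1626 (154 left).
Mar has 31 days: +31 → Apr 1, 1626 (123 left).
Apr has 30 days: +30 → May 1, 1626 (93 left).
May has 31 days: +31 → Jun 1, 1626 (62 left).
Jun has 30 days: +30 → Jul 1, 1626 (32 left).
Jul has 31 days: +31 → Aug 1, 1626 (1 left).
+1 → Aug 2, 1626.

August 2, 1626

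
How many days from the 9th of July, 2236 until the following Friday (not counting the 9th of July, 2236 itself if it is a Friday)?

6

Jul 9, 2236 is a Saturday.
From Saturday to the next Friday is 6 days.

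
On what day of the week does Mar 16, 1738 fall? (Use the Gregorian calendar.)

Sunday

Doomsday rule: the anchor day for the 1700s is Sunday. For year 38: 38÷12 = 3 r 2, and 2÷4 = 0, so 3+2+0 = 5.
Sunday + 5 ≡ Friday — that's 1738's doomsday.
In March the doomsday date is Mar 14.
Mar 16 is 2 days after Mar 14; 2 mod 7 = 2, so Friday + 2 = Sunday.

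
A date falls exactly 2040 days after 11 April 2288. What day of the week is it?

First find the weekday of Apr 11, 2288. Doomsday rule: the anchor day for the 2200s is Friday. For year 88: 88÷12 = 7 r 4, and 4÷4 = 1, so 7+4+1 = 12.
Friday + 12 ≡ Wednesday — that's 2288's doomsday.
In April the doomsday date is Apr 4.
Apr 11 is 7 days after Apr 4; 7 mod 7 = 0, so Wednesday + 0 = Wednesday.
2040 mod 7 = 3, so 2040 days after a Wednesday is Wednesday + 3 = Saturday.

Saturday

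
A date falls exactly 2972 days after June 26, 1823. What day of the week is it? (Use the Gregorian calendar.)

First find the weekday of Jun 26, 1823. Doomsday rule: the anchor day for the 1800s is Friday. For year 23: 23÷12 = 1 r 11, and 11÷4 = 2, so 1+11+2 = 14.
Friday + 14 ≡ Friday — that's 1823's doomsday.
In June the doomsday date is Jun 6.
Jun 26 is 20 days after Jun 6; 20 mod 7 = 6, so Friday + 6 = Thursday.
2972 mod 7 = 4, so 2972 days after a Thursday is Thursday + 4 = Monday.

Monday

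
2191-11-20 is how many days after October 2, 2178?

4797

Oct 2, 2178 → Oct 2, 2179: 365 days.
Oct 2, 2179 → Oct 2, 2180: 366 days (Feb 29, 2180 is in that span).
Oct 2, 2180 → Oct 2, 2181: 365 days.
Oct 2, 2181 → Oct 2, 2182: 365 days.
Oct 2, 2182 → Oct 2, 2183: 365 days.
Oct 2, 2183 → Oct 2, 2184: 366 days (Feb 29, 2184 is in that span).
Oct 2, 2184 → Oct 2, 2185: 365 days.
Oct 2, 2185 → Oct 2, 2186: 365 days.
Oct 2, 2186 → Oct 2, 2187: 365 days.
Oct 2, 2187 → Oct 2, 2188: 366 days (Feb 29, 2188 is in that span).
Oct 2, 2188 → Oct 2, 2189: 365 days.
Oct 2, 2189 → Oct 2, 2190: 365 days.
Oct 2, 2190 → Oct 2, 2191: 365 days.
Oct 2, 2191 → Nov 2, 2191: 31 days (October has 31).
Nov 2, 2191 → Nov 20, 2191: 18 days.
Total: 4797 days.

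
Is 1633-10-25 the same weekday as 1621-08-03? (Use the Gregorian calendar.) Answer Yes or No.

From Aug 3, 1621 to Oct 25, 1633 is 4466 days.
4466 mod 7 = 0, so they are the same weekday.
(Aug 3, 1621 is a Tuesday; Oct 25, 1633 is a Tuesday.)

Yes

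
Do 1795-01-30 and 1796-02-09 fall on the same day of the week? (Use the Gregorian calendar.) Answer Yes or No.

From Jan 30, 1795 to Feb 9, 1796 is 375 days.
375 mod 7 = 4, so they are different weekdays.
(Jan 30, 1795 is a Friday; Feb 9, 1796 is a Tuesday.)

No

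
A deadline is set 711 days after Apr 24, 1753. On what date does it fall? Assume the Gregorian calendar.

+365 (one year) → Apr 24, 1754 (346 left).
Apr has 30 days: +7 → May 1, 1754 (339 left).
May has 31 days: +31 → Jun 1, 1754 (308 left).
Jun has 30 days: +30 → Jul 1, 1754 (278 left).
Jul has 31 days: +31 → Aug 1, 1754 (247 left).
Aug has 31 days: +31 → Sep 1, 1754 (216 left).
Sep has 30 days: +30 → Oct 1, 1754 (186 left).
Oct has 31 days: +31 → Nov 1, 1754 (155 left).
Nov has 30 days: +30 → Dec 1, 1754 (125 left).
Dec has 31 days: +31 → Jan 1, 1755 (94 left).
Jan has 31 days: +31 → Feb 1, 1755 (63 left).
Feb has 28 days: +28 → Mar 1, 1755 (35 left).
Mar has 31 days: +31 → Apr 1, 1755 (4 left).
+4 → Apr 5, 1755.

April 5, 1755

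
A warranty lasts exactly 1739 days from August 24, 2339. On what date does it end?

May 28, 2344

+366 (one year; includes Feb 29, 2340) → Aug 24, 2340 (1373 left).
+365 (one year) → Aug 24, 2341 (1008 left).
+365 (one year) → Aug 24, 2342 (643 left).
+365 (one year) → Aug 24, 2343 (278 left).
Aug has 31 days: +8 → Sep 1, 2343 (270 left).
Sep has 30 days: +30 → Oct 1, 2343 (240 left).
Oct has 31 days: +31 → Nov 1, 2343 (209 left).
Nov has 30 days: +30 → Dec 1, 2343 (179 left).
Dec has 31 days: +31 → Jan 1, 2344 (148 left).
Jan has 31 days: +31 → Feb 1, 2344 (117 left).
Feb has 29 days: +29 → Mar 1, 2344 (88 left).
Mar has 31 days: +31 → Apr 1, 2344 (57 left).
Apr has 30 days: +30 → May 1, 2344 (27 left).
+27 → May 28, 2344.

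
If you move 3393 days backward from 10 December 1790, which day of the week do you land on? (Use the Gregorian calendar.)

First find the weekday of Dec 10, 1790. Doomsday rule: the anchor day for the 1700s is Sunday. For year 90: 90÷12 = 7 r 6, and 6÷4 = 1, so 7+6+1 = 14.
Sunday + 14 ≡ Sunday — that's 1790's doomsday.
In December the doomsday date is Dec 12.
Dec 10 is 2 days before Dec 12; 2 mod 7 = 2, so Sunday − 2 = Friday.
3393 mod 7 = 5, so 3393 days before a Friday is Friday − 5 = Sunday.

Sunday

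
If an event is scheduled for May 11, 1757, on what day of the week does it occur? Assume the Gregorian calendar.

Doomsday rule: the anchor day for the 1700s is Sunday. For year 57: 57÷12 = 4 r 9, and 9÷4 = 2, so 4+9+2 = 15.
Sunday + 15 ≡ Monday — that's 1757's doomsday.
In May the doomsday date is May 9.
May 11 is 2 days after May 9; 2 mod 7 = 2, so Monday + 2 = Wednesday.

Wednesday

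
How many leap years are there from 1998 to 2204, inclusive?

Multiples of 4 in [1998,2204]: 52.
Of those, multiples of 100: 3 (not leap unless ÷400).
Multiples of 400: 1.
Leap years = 52 − 3 + 1 = 50.

50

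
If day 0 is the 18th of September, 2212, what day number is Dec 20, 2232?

Sep 18, 2212 → Sep 18, 2213: 365 days.
Sep 18, 2213 → Sep 18, 2214: 365 days.
Sep 18, 2214 → Sep 18, 2215: 365 days.
Sep 18, 2215 → Sep 18, 2216: 366 days (Feb 29, 2216 is in that span).
Sep 18, 2216 → Sep 18, 2217: 365 days.
Sep 18, 2217 → Sep 18, 2218: 365 days.
Sep 18, 2218 → Sep 18, 2219: 365 days.
Sep 18, 2219 → Sep 18, 2220: 366 days (Feb 29, 2220 is in that span).
Sep 18, 2220 → Sep 18, 2221: 365 days.
Sep 18, 2221 → Sep 18, 2222: 365 days.
Sep 18, 2222 → Sep 18, 2223: 365 days.
Sep 18, 2223 → Sep 18, 2224: 366 days (Feb 29, 2224 is in that span).
Sep 18, 2224 → Sep 18, 2225: 365 days.
Sep 18, 2225 → Sep 18, 2226: 365 days.
Sep 18, 2226 → Sep 18, 2227: 365 days.
Sep 18, 2227 → Sep 18, 2228: 366 days (Feb 29, 2228 is in that span).
Sep 18, 2228 → Sep 18, 2229: 365 days.
Sep 18, 2229 → Sep 18, 2230: 365 days.
Sep 18, 2230 → Sep 18, 2231: 365 days.
Sep 18, 2231 → Sep 18, 2232: 366 days (Feb 29, 2232 is in that span).
Sep 18, 2232 → Oct 18, 2232: 30 days (September has 30).
Oct 18, 2232 → Nov 18, 2232: 31 days (October has 31).
Nov 18, 2232 → Dec 18, 2232: 30 days (November has 30).
Dec 18, 2232 → Dec 20, 2232: 2 days.
Total: 7398 days.

7398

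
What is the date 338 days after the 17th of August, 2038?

July 21, 2039

Aug has 31 days: +15 → Sep 1, 2038 (323 left).
Sep has 30 days: +30 → Oct 1, 2038 (293 left).
Oct has 31 days: +31 → Nov 1, 2038 (262 left).
Nov has 30 days: +30 → Dec 1, 2038 (232 left).
Dec has 31 days: +31 → Jan 1, 2039 (201 left).
Jan has 31 days: +31 → Feb 1, 2039 (170 left).
Feb has 28 days: +28 → Mar 1, 2039 (142 left).
Mar has 31 days: +31 → Apr 1, 2039 (111 left).
Apr has 30 days: +30 → May 1, 2039 (81 left).
May has 31 days: +31 → Jun 1, 2039 (50 left).
Jun has 30 days: +30 → Jul 1, 2039 (20 left).
+20 → Jul 21, 2039.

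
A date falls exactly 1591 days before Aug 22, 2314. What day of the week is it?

Thursday

First find the weekday of Aug 22, 2314. Doomsday rule: the anchor day for the 2300s is Wednesday. For year 14: 14÷12 = 1 r 2, and 2÷4 = 0, so 1+2+0 = 3.
Wednesday + 3 ≡ Saturday — that's 2314's doomsday.
In August the doomsday date is Aug 8.
Aug 22 is 14 days after Aug 8; 14 mod 7 = 0, so Saturday + 0 = Saturday.
1591 mod 7 = 2, so 1591 days before a Saturday is Saturday − 2 = Thursday.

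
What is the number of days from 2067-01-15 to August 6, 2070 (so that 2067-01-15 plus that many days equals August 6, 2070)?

Jan 15, 2067 → Jan 15, 2068: 365 days.
Jan 15, 2068 → Jan 15, 2069: 366 days (Feb 29, 2068 is in that span).
Jan 15, 2069 → Jan 15, 2070: 365 days.
Jan 15, 2070 → Feb 15, 2070: 31 days (January has 31).
Feb 15, 2070 → Mar 15, 2070: 28 days (February has 28).
Mar 15, 2070 → Apr 15, 2070: 31 days (March has 31).
Apr 15, 2070 → May 15, 2070: 30 days (April has 30).
May 15, 2070 → Jun 15, 2070: 31 days (May has 31).
Jun 15, 2070 → Jul 15, 2070: 30 days (June has 30).
Jul 15, 2070 → Aug 6, 2070: 22 days.
Total: 1299 days.

1299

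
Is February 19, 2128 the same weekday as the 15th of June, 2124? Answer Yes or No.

From Jun 15, 2124 to Feb 19, 2128 is 1344 days.
1344 mod 7 = 0, so they are the same weekday.
(Jun 15, 2124 is a Thursday; Feb 19, 2128 is a Thursday.)

Yes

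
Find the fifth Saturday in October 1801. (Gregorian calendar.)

October 31, 1801

October 1, 1801 is a Thursday.
The first Saturday is therefore October 3 (2 days later).
The fifth Saturday is 3 + 4×7 = October 31.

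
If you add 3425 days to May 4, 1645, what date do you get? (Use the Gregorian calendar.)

September 19, 1654

+365 (one year) → May 4, 1646 (3060 left).
+365 (one year) → May 4, 1647 (2695 left).
+366 (one year; includes Feb 29, 1648) → May 4, 1648 (2329 left).
+365 (one year) → May 4, 1649 (1964 left).
+365 (one year) → May 4, 1650 (1599 left).
+365 (one year) → May 4, 1651 (1234 left).
+366 (one year; includes Feb 29, 1652) → May 4, 1652 (868 left).
+365 (one year) → May 4, 1653 (503 left).
+365 (one year) → May 4, 1654 (138 left).
May has 31 days: +28 → Jun 1, 1654 (110 left).
Jun has 30 days: +30 → Jul 1, 1654 (80 left).
Jul has 31 days: +31 → Aug 1, 1654 (49 left).
Aug has 31 days: +31 → Sep 1, 1654 (18 left).
+18 → Sep 19, 1654.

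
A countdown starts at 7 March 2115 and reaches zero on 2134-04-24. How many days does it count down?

6988

Mar 7, 2115 → Mar 7, 2116: 366 days (Feb 29, 2116 is in that span).
Mar 7, 2116 → Mar 7, 2117: 365 days.
Mar 7, 2117 → Mar 7, 2118: 365 days.
Mar 7, 2118 → Mar 7, 2119: 365 days.
Mar 7, 2119 → Mar 7, 2120: 366 days (Feb 29, 2120 is in that span).
Mar 7, 2120 → Mar 7, 2121: 365 days.
Mar 7, 2121 → Mar 7, 2122: 365 days.
Mar 7, 2122 → Mar 7, 2123: 365 days.
Mar 7, 2123 → Mar 7, 2124: 366 days (Feb 29, 2124 is in that span).
Mar 7, 2124 → Mar 7, 2125: 365 days.
Mar 7, 2125 → Mar 7, 2126: 365 days.
Mar 7, 2126 → Mar 7, 2127: 365 days.
Mar 7, 2127 → Mar 7, 2128: 366 days (Feb 29, 2128 is in that span).
Mar 7, 2128 → Mar 7, 2129: 365 days.
Mar 7, 2129 → Mar 7, 2130: 365 days.
Mar 7, 2130 → Mar 7, 2131: 365 days.
Mar 7, 2131 → Mar 7, 2132: 366 days (Feb 29, 2132 is in that span).
Mar 7, 2132 → Mar 7, 2133: 365 days.
Mar 7, 2133 → Mar 7, 2134: 365 days.
Mar 7, 2134 → Apr 7, 2134: 31 days (March has 31).
Apr 7, 2134 → Apr 24, 2134: 17 days.
Total: 6988 days.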